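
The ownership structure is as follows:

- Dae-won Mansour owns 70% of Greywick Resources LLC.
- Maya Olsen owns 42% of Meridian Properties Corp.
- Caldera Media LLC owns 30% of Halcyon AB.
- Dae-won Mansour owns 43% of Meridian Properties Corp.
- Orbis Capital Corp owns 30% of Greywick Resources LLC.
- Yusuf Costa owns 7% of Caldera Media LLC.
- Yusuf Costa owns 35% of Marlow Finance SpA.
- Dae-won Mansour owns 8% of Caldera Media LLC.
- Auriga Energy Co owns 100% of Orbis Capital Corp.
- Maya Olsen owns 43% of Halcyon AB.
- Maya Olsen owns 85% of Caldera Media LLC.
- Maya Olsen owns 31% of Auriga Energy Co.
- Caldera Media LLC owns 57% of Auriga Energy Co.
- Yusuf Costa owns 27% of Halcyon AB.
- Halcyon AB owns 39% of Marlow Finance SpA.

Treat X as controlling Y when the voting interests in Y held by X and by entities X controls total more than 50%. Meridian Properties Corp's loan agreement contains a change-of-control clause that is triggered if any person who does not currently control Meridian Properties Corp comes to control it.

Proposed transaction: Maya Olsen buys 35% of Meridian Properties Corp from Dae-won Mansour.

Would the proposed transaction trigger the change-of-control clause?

The purchase adds only to Maya's holdings (Dae-won's stake shrinks), so Maya is the only person who could newly come to control Meridian.
Maya holds 85% of Caldera, so Maya controls Caldera.
Maya and Caldera together hold 31% + 57% = 88% of Auriga, so Maya controls Auriga.
Maya and Caldera together hold 43% + 30% = 73% of Halcyon, so Maya controls Halcyon.
Auriga holds 100% of Orbis, so Maya controls Orbis.
In Meridian, Maya's side holds only 42%, not > 50%.
So before the transaction, Maya does not control Meridian.
After the purchase, Maya's direct stake in Meridian rises to 42% + 35% = 77%, and Dae-won's stake falls to 8%.
Maya holds 77% of Meridian, so Maya controls Meridian.
Maya did not control Meridian before and does after, so the clause is triggered.

Yes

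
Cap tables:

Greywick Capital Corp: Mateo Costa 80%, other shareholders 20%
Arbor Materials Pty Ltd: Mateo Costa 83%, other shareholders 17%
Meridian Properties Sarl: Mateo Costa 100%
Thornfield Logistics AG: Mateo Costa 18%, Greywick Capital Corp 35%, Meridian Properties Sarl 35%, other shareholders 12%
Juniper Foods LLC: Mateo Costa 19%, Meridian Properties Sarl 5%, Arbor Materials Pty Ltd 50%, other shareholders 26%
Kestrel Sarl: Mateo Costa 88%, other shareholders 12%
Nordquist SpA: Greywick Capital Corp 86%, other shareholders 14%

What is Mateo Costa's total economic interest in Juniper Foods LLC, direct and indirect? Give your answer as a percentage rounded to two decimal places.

Mateo reaches Juniper along 3 paths.
Direct stake: 19% = 19%.
Via Meridian: 100% × 5% = 5%.
Via Arbor: 83% × 50% = 41.5%.
Total: 19% + 5% + 41.5% = 65.5%.
Rounded: 65.50%.

65.50%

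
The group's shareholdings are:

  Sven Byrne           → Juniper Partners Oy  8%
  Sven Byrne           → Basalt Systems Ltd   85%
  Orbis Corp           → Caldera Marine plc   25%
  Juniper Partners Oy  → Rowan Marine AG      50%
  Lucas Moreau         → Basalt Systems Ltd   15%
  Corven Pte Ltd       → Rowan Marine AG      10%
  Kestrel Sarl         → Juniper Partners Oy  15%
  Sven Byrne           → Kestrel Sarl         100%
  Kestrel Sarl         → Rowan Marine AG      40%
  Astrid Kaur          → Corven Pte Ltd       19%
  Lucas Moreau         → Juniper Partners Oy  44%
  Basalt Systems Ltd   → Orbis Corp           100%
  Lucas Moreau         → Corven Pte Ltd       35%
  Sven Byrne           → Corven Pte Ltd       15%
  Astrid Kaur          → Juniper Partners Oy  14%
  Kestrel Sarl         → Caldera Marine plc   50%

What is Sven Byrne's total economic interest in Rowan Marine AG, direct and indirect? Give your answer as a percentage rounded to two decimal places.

53.00%

Sven reaches Rowan along 4 paths.
Via Kestrel: 100% × 40% = 40%.
Via Kestrel → Juniper: 100% × 15% × 50% = 7.5%.
Via Juniper: 8% × 50% = 4%.
Via Corven: 15% × 10% = 1.5%.
Total: 40% + 7.5% + 4% + 1.5% = 53%.
Rounded: 53.00%.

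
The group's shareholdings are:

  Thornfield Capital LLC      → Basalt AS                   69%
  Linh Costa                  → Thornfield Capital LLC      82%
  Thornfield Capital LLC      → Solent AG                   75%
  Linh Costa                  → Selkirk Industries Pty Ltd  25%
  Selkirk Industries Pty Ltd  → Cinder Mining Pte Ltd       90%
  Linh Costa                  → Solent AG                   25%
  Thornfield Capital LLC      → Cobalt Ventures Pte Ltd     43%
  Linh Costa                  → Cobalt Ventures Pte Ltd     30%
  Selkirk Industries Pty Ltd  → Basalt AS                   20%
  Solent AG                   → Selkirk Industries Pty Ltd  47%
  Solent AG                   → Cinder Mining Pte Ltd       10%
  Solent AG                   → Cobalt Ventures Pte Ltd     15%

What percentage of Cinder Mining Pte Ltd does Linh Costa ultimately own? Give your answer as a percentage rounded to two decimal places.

Linh reaches Cinder along 5 paths.
Via Thornfield → Solent: 82% × 75% × 10% = 6.15%.
Via Solent: 25% × 10% = 2.5%.
Via Thornfield → Solent → Selkirk: 82% × 75% × 47% × 90% = 26.0145%.
Via Solent → Selkirk: 25% × 47% × 90% = 10.575%.
Via Selkirk: 25% × 90% = 22.5%.
Total: 6.15% + 2.5% + 26.0145% + 10.575% + 22.5% = 67.7395%.
Rounded: 67.74%.

67.74%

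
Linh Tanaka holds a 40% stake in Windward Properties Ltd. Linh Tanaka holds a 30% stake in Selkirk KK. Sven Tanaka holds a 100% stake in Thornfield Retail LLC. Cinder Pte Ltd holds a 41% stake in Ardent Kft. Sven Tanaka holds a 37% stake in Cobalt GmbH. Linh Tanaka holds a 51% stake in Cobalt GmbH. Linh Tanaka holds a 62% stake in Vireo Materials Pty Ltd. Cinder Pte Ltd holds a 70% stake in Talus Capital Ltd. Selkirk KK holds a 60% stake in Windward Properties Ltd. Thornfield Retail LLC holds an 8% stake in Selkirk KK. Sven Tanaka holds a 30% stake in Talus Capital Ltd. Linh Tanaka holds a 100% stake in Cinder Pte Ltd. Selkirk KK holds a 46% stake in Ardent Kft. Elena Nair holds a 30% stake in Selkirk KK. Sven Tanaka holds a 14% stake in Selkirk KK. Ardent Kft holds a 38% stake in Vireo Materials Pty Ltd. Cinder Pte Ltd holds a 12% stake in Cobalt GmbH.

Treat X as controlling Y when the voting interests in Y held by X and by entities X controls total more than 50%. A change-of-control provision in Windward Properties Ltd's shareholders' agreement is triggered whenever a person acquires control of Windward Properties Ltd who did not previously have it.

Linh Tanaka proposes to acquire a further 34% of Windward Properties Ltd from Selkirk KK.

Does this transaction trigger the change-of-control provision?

Yes

The purchase adds only to Linh's holdings (Selkirk's stake shrinks), so Linh is the only person who could newly come to control Windward.
Linh holds 100% of Cinder, so Linh controls Cinder.
Cinder holds 70% of Talus, so Linh controls Talus.
Cinder and Linh together hold 12% + 51% = 63% of Cobalt, so Linh controls Cobalt.
Linh holds 62% of Vireo, so Linh controls Vireo.
In Windward, Linh's side holds only 40%, not > 50%.
So before the transaction, Linh does not control Windward.
After the purchase, Linh's direct stake in Windward rises to 40% + 34% = 74%, and Selkirk's stake falls to 26%.
Linh holds 74% of Windward, so Linh controls Windward.
Linh did not control Windward before and does after, so the clause is triggered.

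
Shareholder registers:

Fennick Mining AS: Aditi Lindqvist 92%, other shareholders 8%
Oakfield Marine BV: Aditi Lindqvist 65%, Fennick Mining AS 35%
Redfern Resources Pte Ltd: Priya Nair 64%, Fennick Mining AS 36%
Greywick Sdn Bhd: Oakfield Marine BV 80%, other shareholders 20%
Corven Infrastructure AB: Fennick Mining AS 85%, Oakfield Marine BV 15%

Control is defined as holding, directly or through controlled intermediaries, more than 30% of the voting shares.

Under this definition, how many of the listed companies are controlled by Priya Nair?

Priya holds 64% of Redfern, so Priya controls Redfern.
No other company's threshold is met.
Priya controls 1 company.

1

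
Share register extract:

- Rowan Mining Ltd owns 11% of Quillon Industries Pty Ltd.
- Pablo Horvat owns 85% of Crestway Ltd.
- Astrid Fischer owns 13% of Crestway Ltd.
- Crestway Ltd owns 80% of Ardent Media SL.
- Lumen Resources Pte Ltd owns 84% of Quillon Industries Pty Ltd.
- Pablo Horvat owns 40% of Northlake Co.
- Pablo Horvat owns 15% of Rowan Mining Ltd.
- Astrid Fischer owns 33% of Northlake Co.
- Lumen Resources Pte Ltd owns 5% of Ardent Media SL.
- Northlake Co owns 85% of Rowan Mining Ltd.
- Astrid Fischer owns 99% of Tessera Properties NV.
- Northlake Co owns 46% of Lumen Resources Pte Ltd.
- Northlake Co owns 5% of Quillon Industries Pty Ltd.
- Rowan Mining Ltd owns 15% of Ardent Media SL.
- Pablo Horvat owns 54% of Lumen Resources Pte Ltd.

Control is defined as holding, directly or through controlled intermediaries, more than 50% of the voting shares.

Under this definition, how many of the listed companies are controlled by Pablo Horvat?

4

Pablo holds 85% of Crestway, so Pablo controls Crestway.
Pablo holds 54% of Lumen, so Pablo controls Lumen.
Lumen holds 84% of Quillon, so Pablo controls Quillon.
Crestway and Lumen together hold 80% + 5% = 85% of Ardent, so Pablo controls Ardent.
No other company's threshold is met.
Pablo controls 4 companies.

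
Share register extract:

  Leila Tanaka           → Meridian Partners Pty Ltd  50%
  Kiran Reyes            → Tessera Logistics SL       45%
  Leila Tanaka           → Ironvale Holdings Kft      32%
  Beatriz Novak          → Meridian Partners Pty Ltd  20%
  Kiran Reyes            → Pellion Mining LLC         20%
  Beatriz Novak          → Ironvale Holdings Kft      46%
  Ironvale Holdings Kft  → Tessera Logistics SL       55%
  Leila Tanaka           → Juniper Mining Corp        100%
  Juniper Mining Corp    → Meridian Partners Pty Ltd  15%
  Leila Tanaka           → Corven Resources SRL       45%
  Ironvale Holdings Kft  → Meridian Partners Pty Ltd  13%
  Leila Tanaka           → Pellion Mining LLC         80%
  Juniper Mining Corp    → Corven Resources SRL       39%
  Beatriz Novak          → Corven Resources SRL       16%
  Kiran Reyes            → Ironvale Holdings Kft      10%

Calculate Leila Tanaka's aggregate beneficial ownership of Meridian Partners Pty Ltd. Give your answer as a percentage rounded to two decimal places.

69.16%

Leila reaches Meridian along 3 paths.
Via Ironvale: 32% × 13% = 4.16%.
Via Juniper: 100% × 15% = 15%.
Direct stake: 50% = 50%.
Total: 4.16% + 15% + 50% = 69.16%.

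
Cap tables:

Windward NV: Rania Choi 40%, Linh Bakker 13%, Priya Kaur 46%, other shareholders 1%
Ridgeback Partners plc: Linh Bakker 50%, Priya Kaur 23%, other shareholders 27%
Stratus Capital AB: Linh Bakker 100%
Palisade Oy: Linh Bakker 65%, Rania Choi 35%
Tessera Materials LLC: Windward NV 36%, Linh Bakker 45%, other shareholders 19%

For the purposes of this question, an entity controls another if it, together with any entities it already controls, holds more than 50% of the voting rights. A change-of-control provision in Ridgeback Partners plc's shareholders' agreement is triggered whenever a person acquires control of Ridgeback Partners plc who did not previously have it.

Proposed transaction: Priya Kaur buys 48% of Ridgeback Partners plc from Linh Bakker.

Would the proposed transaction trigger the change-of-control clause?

Yes

The purchase adds only to Priya's holdings (Linh's stake shrinks), so Priya is the only person who could newly come to control Ridgeback.
Priya's largest direct stake is 46% in Windward, which does not meet the threshold, so Priya controls no company.
In Ridgeback, Priya's side holds only 23%, not > 50%.
So before the transaction, Priya does not control Ridgeback.
After the purchase, Priya's direct stake in Ridgeback rises to 23% + 48% = 71%, and Linh's stake falls to 2%.
Priya holds 71% of Ridgeback, so Priya controls Ridgeback.
Priya did not control Ridgeback before and does after, so the clause is triggered.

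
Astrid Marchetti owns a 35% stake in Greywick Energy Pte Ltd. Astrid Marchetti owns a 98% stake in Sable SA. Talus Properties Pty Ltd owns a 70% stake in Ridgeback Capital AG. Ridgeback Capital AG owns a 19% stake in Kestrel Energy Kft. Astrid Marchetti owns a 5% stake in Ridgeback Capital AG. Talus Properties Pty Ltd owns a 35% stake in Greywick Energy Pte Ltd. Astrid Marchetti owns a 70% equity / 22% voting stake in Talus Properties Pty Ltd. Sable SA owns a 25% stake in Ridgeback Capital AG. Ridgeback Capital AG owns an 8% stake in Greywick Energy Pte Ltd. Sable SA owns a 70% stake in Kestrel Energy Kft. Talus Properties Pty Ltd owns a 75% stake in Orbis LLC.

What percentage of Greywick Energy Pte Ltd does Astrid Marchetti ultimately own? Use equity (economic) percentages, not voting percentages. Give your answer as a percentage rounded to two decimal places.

65.78%

Astrid reaches Greywick along 5 paths.
Via Talus → Ridgeback: 70% × 70% × 8% = 3.92%.
Via Sable → Ridgeback: 98% × 25% × 8% = 1.96%.
Via Ridgeback: 5% × 8% = 0.4%.
Via Talus: 70% × 35% = 24.5%.
Direct stake: 35% = 35%.
Total: 3.92% + 1.96% + 0.4% + 24.5% + 35% = 65.78%.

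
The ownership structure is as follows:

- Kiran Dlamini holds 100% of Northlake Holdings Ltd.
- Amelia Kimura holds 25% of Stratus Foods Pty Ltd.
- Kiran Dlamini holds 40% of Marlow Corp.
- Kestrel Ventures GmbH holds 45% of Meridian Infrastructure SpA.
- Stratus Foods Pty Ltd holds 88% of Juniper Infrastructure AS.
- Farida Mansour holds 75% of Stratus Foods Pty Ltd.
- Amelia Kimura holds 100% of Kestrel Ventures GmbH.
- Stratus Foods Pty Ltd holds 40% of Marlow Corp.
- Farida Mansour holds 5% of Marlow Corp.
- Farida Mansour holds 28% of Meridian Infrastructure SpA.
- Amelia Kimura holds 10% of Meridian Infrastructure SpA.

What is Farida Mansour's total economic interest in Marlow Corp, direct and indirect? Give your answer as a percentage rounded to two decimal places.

Farida reaches Marlow along 2 paths.
Via Stratus: 75% × 40% = 30%.
Direct stake: 5% = 5%.
Total: 30% + 5% = 35%.
Rounded: 35.00%.

35.00%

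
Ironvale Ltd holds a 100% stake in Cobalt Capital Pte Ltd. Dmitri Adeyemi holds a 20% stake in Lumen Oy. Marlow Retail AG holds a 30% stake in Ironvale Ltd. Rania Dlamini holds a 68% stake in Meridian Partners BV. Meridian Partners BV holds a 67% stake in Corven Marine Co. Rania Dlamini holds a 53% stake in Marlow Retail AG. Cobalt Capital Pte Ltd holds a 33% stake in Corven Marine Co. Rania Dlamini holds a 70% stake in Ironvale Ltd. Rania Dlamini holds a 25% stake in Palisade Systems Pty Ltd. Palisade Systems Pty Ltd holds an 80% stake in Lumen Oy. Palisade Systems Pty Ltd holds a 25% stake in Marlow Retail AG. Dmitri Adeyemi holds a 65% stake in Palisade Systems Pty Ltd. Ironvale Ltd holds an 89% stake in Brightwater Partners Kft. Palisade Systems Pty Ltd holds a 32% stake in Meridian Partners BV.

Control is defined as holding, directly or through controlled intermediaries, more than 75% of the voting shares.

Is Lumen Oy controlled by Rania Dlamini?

Rania's largest direct stake is 70% in Ironvale, which does not meet the threshold, so Rania controls no company.
Neither Rania nor any entity Rania controls holds any voting interest in Lumen.
So Rania does not control Lumen.

No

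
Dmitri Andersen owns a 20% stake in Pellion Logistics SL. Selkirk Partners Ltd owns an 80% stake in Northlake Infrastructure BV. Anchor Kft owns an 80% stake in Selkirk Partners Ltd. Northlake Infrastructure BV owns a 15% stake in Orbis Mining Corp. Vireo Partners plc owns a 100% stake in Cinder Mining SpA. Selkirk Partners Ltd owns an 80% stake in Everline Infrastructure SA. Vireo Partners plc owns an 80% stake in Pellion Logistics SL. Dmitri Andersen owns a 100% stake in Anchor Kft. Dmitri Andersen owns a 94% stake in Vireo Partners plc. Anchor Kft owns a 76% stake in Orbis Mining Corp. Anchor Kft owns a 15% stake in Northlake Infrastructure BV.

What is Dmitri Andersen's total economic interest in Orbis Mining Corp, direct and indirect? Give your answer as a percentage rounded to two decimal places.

Dmitri reaches Orbis along 3 paths.
Via Anchor: 100% × 76% = 76%.
Via Anchor → Northlake: 100% × 15% × 15% = 2.25%.
Via Anchor → Selkirk → Northlake: 100% × 80% × 80% × 15% = 9.6%.
Total: 76% + 2.25% + 9.6% = 87.85%.

87.85%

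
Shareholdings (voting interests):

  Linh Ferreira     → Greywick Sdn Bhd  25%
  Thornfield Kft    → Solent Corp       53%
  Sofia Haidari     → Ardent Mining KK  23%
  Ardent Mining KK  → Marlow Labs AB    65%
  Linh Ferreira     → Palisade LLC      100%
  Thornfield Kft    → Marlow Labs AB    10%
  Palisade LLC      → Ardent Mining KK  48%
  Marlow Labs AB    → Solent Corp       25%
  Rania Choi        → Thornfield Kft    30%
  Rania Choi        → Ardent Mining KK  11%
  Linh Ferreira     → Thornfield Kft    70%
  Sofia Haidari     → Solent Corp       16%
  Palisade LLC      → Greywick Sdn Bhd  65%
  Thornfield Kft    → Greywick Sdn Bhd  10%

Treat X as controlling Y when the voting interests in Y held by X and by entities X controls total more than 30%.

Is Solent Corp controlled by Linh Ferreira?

Linh holds 70% of Thornfield, so Linh controls Thornfield.
Linh holds 100% of Palisade, so Linh controls Palisade.
Palisade holds 48% of Ardent, so Linh controls Ardent.
Thornfield and Ardent together hold 10% + 65% = 75% of Marlow, so Linh controls Marlow.
Marlow and Thornfield together hold 25% + 53% = 78% of Solent, so Linh controls Solent.

Yes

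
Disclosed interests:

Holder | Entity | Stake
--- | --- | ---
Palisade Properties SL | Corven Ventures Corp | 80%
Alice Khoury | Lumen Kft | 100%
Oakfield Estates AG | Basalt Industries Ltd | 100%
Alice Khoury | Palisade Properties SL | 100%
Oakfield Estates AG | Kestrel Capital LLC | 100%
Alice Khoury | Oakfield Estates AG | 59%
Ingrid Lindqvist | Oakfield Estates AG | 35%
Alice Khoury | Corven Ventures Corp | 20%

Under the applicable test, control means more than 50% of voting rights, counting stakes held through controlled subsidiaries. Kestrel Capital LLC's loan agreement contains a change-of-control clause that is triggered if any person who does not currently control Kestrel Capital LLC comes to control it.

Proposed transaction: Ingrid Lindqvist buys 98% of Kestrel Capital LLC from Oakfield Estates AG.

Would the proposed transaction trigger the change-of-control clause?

Yes

The purchase adds only to Ingrid's holdings (Oakfield's stake shrinks), so Ingrid is the only person who could newly come to control Kestrel.
Ingrid's largest direct stake is 35% in Oakfield, which does not meet the threshold, so Ingrid controls no company.
Neither Ingrid nor any entity Ingrid controls holds any voting interest in Kestrel.
So before the transaction, Ingrid does not control Kestrel.
After the purchase, Ingrid holds 98% of Kestrel directly, and Oakfield's stake falls to 2%.
Ingrid holds 98% of Kestrel, so Ingrid controls Kestrel.
Ingrid did not control Kestrel before and does after, so the clause is triggered.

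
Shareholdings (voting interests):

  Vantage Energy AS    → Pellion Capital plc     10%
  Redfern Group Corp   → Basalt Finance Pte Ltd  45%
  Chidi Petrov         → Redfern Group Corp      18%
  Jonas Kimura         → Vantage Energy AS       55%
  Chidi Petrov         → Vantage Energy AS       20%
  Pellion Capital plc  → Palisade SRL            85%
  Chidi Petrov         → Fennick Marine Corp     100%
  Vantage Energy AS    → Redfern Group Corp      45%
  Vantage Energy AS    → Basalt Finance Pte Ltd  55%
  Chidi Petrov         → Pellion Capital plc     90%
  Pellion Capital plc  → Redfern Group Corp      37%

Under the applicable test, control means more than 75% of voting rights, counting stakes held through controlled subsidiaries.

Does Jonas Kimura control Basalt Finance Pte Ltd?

No

Jonas's largest direct stake is 55% in Vantage, which does not meet the threshold, so Jonas controls no company.
Neither Jonas nor any entity Jonas controls holds any voting interest in Basalt.
So Jonas does not control Basalt.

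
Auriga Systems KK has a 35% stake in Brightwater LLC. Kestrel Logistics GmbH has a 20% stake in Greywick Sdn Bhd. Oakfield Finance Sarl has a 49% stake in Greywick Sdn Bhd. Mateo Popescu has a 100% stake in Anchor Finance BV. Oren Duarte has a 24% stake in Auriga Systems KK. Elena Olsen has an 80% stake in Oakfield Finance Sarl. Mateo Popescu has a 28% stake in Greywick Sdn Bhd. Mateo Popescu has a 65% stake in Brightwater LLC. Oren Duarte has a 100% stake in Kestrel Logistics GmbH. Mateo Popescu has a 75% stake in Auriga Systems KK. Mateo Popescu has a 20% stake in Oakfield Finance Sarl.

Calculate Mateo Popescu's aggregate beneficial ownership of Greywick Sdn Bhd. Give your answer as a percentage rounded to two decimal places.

Mateo reaches Greywick along 2 paths.
Direct stake: 28% = 28%.
Via Oakfield: 20% × 49% = 9.8%.
Total: 28% + 9.8% = 37.8%.
Rounded: 37.80%.

37.80%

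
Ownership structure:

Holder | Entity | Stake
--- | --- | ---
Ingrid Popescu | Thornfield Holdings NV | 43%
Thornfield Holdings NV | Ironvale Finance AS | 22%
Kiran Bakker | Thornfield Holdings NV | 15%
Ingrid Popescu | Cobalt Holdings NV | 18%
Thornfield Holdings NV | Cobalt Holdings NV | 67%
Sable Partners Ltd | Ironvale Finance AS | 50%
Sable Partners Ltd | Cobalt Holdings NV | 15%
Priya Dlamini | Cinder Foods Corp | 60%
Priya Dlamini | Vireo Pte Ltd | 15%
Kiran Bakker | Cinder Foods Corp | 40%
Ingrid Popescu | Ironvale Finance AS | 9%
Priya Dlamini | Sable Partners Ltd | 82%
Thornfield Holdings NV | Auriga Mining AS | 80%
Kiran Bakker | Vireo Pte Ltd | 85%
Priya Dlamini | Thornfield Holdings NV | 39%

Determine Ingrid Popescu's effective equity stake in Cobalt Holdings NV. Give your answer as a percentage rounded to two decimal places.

46.81%

Ingrid reaches Cobalt along 2 paths.
Direct stake: 18% = 18%.
Via Thornfield: 43% × 67% = 28.81%.
Total: 18% + 28.81% = 46.81%.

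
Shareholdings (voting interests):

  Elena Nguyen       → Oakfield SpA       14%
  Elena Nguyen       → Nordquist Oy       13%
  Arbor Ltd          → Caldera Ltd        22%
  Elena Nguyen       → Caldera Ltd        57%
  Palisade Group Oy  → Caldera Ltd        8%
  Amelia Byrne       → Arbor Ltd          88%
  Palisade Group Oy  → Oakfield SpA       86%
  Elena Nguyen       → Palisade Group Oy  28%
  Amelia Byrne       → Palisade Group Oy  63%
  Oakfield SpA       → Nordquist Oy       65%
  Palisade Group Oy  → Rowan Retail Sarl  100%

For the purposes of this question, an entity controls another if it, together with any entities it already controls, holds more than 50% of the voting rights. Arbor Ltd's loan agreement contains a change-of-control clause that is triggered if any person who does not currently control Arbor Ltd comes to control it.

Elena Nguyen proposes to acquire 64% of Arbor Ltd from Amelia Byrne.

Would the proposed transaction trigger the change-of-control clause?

Yes

The purchase adds only to Elena's holdings (Amelia's stake shrinks), so Elena is the only person who could newly come to control Arbor.
Elena holds 57% of Caldera, so Elena controls Caldera.
Neither Elena nor any entity Elena controls holds any voting interest in Arbor.
So before the transaction, Elena does not control Arbor.
After the purchase, Elena holds 64% of Arbor directly, and Amelia's stake falls to 24%.
Elena holds 64% of Arbor, so Elena controls Arbor.
Elena did not control Arbor before and does after, so the clause is triggered.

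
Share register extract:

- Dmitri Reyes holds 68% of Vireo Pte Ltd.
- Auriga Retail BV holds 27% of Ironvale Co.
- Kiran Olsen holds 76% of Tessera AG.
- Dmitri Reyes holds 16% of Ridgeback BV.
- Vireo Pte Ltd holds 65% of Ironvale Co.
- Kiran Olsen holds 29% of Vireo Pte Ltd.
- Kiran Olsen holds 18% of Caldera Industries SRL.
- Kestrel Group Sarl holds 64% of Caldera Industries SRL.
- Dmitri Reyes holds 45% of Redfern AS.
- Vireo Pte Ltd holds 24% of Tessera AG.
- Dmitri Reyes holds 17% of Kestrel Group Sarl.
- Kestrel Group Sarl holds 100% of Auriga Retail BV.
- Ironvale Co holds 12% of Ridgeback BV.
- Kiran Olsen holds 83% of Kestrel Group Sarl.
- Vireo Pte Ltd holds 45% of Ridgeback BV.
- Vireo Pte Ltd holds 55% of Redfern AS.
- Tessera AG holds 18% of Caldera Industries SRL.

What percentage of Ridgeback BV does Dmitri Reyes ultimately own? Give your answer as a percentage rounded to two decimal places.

Dmitri reaches Ridgeback along 4 paths.
Via Vireo → Ironvale: 68% × 65% × 12% = 5.304%.
Via Kestrel → Auriga → Ironvale: 17% × 100% × 27% × 12% = 0.5508%.
Direct stake: 16% = 16%.
Via Vireo: 68% × 45% = 30.6%.
Total: 5.304% + 0.5508% + 16% + 30.6% = 52.4548%.
Rounded: 52.45%.

52.45%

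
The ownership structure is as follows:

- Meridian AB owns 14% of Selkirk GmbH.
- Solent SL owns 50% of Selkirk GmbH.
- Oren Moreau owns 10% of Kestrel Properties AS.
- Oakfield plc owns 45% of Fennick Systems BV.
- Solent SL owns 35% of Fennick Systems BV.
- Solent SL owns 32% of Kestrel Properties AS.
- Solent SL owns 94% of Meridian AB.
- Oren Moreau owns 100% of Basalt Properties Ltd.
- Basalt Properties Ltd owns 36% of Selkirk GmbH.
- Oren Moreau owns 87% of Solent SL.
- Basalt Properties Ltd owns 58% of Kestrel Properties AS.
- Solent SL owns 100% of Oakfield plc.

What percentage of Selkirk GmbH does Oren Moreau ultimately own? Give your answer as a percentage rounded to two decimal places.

Oren reaches Selkirk along 3 paths.
Via Solent → Meridian: 87% × 94% × 14% = 11.4492%.
Via Basalt: 100% × 36% = 36%.
Via Solent: 87% × 50% = 43.5%.
Total: 11.4492% + 36% + 43.5% = 90.9492%.
Rounded: 90.95%.

90.95%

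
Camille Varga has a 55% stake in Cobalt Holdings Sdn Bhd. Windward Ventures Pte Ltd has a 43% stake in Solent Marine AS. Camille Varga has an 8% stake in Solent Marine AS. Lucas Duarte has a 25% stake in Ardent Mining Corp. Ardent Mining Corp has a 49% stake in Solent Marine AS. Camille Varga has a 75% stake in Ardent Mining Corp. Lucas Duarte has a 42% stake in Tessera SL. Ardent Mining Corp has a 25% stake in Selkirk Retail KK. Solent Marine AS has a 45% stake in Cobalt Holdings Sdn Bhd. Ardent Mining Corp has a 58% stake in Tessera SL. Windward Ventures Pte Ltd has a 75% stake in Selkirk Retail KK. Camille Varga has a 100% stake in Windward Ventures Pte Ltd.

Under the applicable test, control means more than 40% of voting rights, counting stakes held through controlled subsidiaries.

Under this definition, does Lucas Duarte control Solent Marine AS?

No

Lucas holds 42% of Tessera, so Lucas controls Tessera.
Neither Lucas nor any entity Lucas controls holds any voting interest in Solent.
So Lucas does not control Solent.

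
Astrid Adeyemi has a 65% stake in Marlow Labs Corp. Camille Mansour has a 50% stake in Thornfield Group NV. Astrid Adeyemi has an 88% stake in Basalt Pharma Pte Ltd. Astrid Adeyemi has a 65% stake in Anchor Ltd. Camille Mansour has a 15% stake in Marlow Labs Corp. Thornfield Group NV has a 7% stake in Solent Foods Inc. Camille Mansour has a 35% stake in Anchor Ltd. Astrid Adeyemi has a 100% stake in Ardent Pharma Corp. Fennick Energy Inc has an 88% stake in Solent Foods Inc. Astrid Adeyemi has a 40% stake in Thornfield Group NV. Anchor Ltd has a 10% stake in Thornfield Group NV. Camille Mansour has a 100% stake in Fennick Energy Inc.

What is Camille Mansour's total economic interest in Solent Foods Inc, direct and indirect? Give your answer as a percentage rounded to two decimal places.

91.75%

Camille reaches Solent along 3 paths.
Via Fennick: 100% × 88% = 88%.
Via Thornfield: 50% × 7% = 3.5%.
Via Anchor → Thornfield: 35% × 10% × 7% = 0.245%.
Total: 88% + 3.5% + 0.245% = 91.745%.
Rounded: 91.75%.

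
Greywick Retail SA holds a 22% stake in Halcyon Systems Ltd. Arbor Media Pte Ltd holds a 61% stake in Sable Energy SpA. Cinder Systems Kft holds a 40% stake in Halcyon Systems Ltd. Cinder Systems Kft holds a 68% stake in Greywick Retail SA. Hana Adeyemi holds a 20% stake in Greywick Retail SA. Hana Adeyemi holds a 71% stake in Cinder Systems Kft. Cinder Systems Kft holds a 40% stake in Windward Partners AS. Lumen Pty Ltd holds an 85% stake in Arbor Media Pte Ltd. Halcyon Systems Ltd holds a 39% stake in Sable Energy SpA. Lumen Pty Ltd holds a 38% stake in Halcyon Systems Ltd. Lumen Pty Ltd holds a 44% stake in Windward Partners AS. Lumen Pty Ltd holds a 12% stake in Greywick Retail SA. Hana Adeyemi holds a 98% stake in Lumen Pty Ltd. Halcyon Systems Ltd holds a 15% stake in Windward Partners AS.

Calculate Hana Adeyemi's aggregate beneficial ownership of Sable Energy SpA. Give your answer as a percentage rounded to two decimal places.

83.28%

Hana reaches Sable along 6 paths.
Via Lumen → Arbor: 98% × 85% × 61% = 50.813%.
Via Cinder → Halcyon: 71% × 40% × 39% = 11.076%.
Via Greywick → Halcyon: 20% × 22% × 39% = 1.716%.
Via Cinder → Greywick → Halcyon: 71% × 68% × 22% × 39% = 4.142424%.
Via Lumen → Greywick → Halcyon: 98% × 12% × 22% × 39% = 1.009008%.
Via Lumen → Halcyon: 98% × 38% × 39% = 14.5236%.
Total: 50.813% + 11.076% + 1.716% + 4.142424% + 1.009008% + 14.5236% = 83.280032%.
Rounded: 83.28%.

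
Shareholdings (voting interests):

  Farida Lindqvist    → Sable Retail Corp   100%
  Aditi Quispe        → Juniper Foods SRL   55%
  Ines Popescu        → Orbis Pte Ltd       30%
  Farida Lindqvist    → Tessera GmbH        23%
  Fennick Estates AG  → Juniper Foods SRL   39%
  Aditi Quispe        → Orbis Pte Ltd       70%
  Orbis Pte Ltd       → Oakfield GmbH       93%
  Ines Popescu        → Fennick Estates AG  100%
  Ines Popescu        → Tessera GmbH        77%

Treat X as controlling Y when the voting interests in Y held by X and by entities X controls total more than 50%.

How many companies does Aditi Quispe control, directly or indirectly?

3

Aditi holds 70% of Orbis, so Aditi controls Orbis.
Aditi holds 55% of Juniper, so Aditi controls Juniper.
Orbis holds 93% of Oakfield, so Aditi controls Oakfield.
No other company's threshold is met.
Aditi controls 3 companies.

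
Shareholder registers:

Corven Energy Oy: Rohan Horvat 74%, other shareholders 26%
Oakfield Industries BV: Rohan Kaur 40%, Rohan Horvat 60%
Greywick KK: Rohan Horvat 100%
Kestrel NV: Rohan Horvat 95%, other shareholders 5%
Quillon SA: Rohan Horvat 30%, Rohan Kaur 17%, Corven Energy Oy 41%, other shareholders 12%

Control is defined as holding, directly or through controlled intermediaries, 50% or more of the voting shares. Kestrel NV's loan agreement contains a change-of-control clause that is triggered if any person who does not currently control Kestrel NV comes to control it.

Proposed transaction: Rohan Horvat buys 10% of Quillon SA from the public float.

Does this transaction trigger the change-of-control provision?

The purchase changes only Rohan Horvat's holdings, so Rohan Horvat is the only person who could newly come to control Kestrel.
Rohan Horvat holds 95% of Kestrel, so Rohan Horvat controls Kestrel.
So Rohan Horvat already controls Kestrel before the transaction.
After the purchase, Rohan Horvat's direct stake in Quillon rises to 30% + 10% = 40%.
Rohan Horvat controlled Kestrel already, so this is not a new person acquiring control; every other person's position is unchanged or reduced.
No new person acquires control, so the clause is not triggered.

No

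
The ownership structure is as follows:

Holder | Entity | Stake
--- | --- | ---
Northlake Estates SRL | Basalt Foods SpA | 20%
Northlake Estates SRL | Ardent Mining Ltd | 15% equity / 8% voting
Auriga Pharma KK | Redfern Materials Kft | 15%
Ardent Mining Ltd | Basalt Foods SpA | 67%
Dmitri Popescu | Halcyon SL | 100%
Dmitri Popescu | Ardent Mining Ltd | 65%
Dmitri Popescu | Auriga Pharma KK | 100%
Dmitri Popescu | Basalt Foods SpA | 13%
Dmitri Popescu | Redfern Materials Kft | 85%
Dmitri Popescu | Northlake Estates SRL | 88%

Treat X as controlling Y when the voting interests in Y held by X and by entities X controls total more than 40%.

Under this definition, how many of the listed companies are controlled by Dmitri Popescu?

Dmitri holds 100% of Halcyon, so Dmitri controls Halcyon.
Dmitri holds 88% of Northlake, so Dmitri controls Northlake.
Dmitri and Northlake together hold 65% + 8% = 73% of Ardent, so Dmitri controls Ardent.
Dmitri and Ardent and Northlake together hold 13% + 67% + 20% = 100% of Basalt, so Dmitri controls Basalt.
Dmitri holds 100% of Auriga, so Dmitri controls Auriga.
Auriga and Dmitri together hold 15% + 85% = 100% of Redfern, so Dmitri controls Redfern.
Dmitri controls 6 companies.

6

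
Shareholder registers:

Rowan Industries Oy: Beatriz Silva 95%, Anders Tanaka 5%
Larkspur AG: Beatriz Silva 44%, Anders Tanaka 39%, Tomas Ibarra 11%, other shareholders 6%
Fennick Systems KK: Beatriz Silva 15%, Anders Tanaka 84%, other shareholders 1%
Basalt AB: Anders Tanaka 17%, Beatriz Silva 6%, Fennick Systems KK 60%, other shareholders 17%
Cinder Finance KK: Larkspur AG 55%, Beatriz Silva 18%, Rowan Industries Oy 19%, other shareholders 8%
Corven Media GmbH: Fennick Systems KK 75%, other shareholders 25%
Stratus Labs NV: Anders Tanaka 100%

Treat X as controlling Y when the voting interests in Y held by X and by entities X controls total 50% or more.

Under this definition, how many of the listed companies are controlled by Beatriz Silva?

1

Beatriz holds 95% of Rowan, so Beatriz controls Rowan.
No other company's threshold is met.
Beatriz controls 1 company.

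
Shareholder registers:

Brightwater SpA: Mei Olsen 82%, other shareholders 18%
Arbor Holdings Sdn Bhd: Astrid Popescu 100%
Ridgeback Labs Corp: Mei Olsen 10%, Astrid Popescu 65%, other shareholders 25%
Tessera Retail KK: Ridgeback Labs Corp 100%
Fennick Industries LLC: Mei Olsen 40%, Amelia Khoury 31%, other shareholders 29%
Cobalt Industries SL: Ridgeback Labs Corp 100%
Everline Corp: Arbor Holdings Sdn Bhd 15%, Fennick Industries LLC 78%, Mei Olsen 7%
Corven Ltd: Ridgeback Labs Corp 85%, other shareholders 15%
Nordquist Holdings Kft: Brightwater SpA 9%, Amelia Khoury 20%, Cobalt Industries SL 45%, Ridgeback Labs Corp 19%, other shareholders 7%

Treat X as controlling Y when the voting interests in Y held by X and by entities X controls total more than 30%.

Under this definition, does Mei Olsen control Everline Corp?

Mei holds 40% of Fennick, so Mei controls Fennick.
Fennick and Mei together hold 78% + 7% = 85% of Everline, so Mei controls Everline.

Yes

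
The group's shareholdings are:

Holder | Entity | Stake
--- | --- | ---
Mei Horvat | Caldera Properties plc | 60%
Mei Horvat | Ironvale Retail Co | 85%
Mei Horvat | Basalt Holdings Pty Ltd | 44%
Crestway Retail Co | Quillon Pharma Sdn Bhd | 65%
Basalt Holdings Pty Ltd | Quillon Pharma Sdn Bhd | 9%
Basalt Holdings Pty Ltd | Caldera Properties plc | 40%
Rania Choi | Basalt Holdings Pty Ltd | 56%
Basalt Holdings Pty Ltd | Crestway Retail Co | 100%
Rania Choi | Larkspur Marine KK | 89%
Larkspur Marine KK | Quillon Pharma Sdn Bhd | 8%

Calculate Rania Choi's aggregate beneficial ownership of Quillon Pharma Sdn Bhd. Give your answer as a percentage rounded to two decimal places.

Rania reaches Quillon along 3 paths.
Via Basalt → Crestway: 56% × 100% × 65% = 36.4%.
Via Larkspur: 89% × 8% = 7.12%.
Via Basalt: 56% × 9% = 5.04%.
Total: 36.4% + 7.12% + 5.04% = 48.56%.

48.56%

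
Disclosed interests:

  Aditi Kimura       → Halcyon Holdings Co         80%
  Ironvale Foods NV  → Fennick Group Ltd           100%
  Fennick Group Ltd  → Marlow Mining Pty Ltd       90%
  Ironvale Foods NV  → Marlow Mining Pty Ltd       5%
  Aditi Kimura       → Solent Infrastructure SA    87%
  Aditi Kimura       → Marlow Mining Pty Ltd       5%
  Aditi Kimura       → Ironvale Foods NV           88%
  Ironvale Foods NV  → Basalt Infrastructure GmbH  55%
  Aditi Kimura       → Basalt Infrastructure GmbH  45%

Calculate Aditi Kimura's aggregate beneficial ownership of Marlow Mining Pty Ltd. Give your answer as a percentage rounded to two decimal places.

88.60%

Aditi reaches Marlow along 3 paths.
Via Ironvale → Fennick: 88% × 100% × 90% = 79.2%.
Via Ironvale: 88% × 5% = 4.4%.
Direct stake: 5% = 5%.
Total: 79.2% + 4.4% + 5% = 88.6%.
Rounded: 88.60%.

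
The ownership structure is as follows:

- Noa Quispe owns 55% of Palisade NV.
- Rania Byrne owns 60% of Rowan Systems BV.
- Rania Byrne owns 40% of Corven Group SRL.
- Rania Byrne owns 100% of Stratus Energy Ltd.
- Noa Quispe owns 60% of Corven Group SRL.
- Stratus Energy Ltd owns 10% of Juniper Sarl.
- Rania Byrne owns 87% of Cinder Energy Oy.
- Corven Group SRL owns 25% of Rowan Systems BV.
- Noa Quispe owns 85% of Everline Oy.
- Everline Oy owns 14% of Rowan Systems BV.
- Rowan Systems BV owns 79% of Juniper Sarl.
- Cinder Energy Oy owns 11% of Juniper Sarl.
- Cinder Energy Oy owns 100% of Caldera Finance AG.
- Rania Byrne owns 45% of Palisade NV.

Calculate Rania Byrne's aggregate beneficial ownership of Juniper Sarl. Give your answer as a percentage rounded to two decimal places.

74.87%

Rania reaches Juniper along 4 paths.
Via Cinder: 87% × 11% = 9.57%.
Via Rowan: 60% × 79% = 47.4%.
Via Corven → Rowan: 40% × 25% × 79% = 7.9%.
Via Stratus: 100% × 10% = 10%.
Total: 9.57% + 47.4% + 7.9% + 10% = 74.87%.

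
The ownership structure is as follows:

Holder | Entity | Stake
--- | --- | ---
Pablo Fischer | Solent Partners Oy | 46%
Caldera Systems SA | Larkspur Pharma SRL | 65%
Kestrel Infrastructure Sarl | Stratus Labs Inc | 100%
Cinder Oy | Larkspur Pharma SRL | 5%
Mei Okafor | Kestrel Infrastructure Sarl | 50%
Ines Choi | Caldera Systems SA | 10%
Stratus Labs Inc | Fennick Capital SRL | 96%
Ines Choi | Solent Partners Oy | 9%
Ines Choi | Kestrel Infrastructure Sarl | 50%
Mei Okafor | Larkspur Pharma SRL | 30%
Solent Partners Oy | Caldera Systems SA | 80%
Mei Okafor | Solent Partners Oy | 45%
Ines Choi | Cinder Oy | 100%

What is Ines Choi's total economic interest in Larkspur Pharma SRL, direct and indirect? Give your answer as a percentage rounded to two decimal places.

Ines reaches Larkspur along 3 paths.
Via Cinder: 100% × 5% = 5%.
Via Caldera: 10% × 65% = 6.5%.
Via Solent → Caldera: 9% × 80% × 65% = 4.68%.
Total: 5% + 6.5% + 4.68% = 16.18%.

16.18%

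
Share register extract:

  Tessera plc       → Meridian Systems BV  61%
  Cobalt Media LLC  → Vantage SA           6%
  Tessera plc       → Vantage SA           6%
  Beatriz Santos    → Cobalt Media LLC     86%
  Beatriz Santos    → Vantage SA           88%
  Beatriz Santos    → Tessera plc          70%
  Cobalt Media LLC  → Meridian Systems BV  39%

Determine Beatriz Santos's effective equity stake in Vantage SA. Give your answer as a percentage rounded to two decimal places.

Beatriz reaches Vantage along 3 paths.
Via Tessera: 70% × 6% = 4.2%.
Via Cobalt: 86% × 6% = 5.16%.
Direct stake: 88% = 88%.
Total: 4.2% + 5.16% + 88% = 97.36%.

97.36%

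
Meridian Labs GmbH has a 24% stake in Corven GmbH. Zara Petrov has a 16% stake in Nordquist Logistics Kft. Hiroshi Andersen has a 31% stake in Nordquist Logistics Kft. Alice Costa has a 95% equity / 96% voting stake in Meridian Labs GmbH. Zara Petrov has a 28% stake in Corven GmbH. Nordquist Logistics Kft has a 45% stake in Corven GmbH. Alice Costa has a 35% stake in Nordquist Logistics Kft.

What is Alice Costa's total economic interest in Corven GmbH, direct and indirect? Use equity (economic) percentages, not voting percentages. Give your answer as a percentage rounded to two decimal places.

Alice reaches Corven along 2 paths.
Via Nordquist: 35% × 45% = 15.75%.
Via Meridian: 95% × 24% = 22.8%.
Total: 15.75% + 22.8% = 38.55%.

38.55%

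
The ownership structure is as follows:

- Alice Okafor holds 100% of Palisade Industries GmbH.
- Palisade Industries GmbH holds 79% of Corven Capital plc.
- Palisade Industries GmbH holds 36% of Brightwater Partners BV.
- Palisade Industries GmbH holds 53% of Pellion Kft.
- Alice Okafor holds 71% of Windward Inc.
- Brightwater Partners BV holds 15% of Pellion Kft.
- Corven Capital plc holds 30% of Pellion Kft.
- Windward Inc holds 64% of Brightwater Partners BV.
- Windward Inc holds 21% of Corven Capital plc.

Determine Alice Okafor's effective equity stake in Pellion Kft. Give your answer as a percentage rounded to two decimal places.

93.39%

Alice reaches Pellion along 5 paths.
Via Palisade: 100% × 53% = 53%.
Via Palisade → Corven: 100% × 79% × 30% = 23.7%.
Via Windward → Corven: 71% × 21% × 30% = 4.473%.
Via Palisade → Brightwater: 100% × 36% × 15% = 5.4%.
Via Windward → Brightwater: 71% × 64% × 15% = 6.816%.
Total: 53% + 23.7% + 4.473% + 5.4% + 6.816% = 93.389%.
Rounded: 93.39%.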